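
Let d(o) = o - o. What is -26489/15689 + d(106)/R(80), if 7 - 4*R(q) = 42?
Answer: -26489/15689 ≈ -1.6884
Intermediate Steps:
R(q) = -35/4 (R(q) = 7/4 - 1/4*42 = 7/4 - 21/2 = -35/4)
d(o) = 0
-26489/15689 + d(106)/R(80) = -26489/15689 + 0/(-35/4) = -26489*1/15689 + 0*(-4/35) = -26489/15689 + 0 = -26489/15689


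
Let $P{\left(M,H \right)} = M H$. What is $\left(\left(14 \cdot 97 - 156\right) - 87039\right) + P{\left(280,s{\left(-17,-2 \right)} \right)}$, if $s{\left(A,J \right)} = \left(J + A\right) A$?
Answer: $4603$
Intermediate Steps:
$s{\left(A,J \right)} = A \left(A + J\right)$ ($s{\left(A,J \right)} = \left(A + J\right) A = A \left(A + J\right)$)
$P{\left(M,H \right)} = H M$
$\left(\left(14 \cdot 97 - 156\right) - 87039\right) + P{\left(280,s{\left(-17,-2 \right)} \right)} = \left(\left(14 \cdot 97 - 156\right) - 87039\right) + - 17 \left(-17 - 2\right) 280 = \left(\left(1358 - 156\right) - 87039\right) + \left(-17\right) \left(-19\right) 280 = \left(1202 - 87039\right) + 323 \cdot 280 = -85837 + 90440 = 4603$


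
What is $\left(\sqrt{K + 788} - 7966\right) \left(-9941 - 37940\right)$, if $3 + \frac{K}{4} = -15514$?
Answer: $381420046 - 191524 i \sqrt{3830} \approx 3.8142 \cdot 10^{8} - 1.1853 \cdot 10^{7} i$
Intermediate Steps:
$K = -62068$ ($K = -12 + 4 \left(-15514\right) = -12 - 62056 = -62068$)
$\left(\sqrt{K + 788} - 7966\right) \left(-9941 - 37940\right) = \left(\sqrt{-62068 + 788} - 7966\right) \left(-9941 - 37940\right) = \left(\sqrt{-61280} - 7966\right) \left(-47881\right) = \left(4 i \sqrt{3830} - 7966\right) \left(-47881\right) = \left(-7966 + 4 i \sqrt{3830}\right) \left(-47881\right) = 381420046 - 191524 i \sqrt{3830}$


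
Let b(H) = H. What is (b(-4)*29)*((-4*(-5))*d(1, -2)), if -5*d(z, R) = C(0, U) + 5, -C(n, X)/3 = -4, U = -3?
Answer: 7888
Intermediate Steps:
C(n, X) = 12 (C(n, X) = -3*(-4) = 12)
d(z, R) = -17/5 (d(z, R) = -(12 + 5)/5 = -⅕*17 = -17/5)
(b(-4)*29)*((-4*(-5))*d(1, -2)) = (-4*29)*(-4*(-5)*(-17/5)) = -2320*(-17)/5 = -116*(-68) = 7888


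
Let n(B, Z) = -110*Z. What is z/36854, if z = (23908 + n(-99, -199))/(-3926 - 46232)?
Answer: -22899/924261466 ≈ -2.4775e-5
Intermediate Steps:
z = -22899/25079 (z = (23908 - 110*(-199))/(-3926 - 46232) = (23908 + 21890)/(-50158) = 45798*(-1/50158) = -22899/25079 ≈ -0.91307)
z/36854 = -22899/25079/36854 = -22899/25079*1/36854 = -22899/924261466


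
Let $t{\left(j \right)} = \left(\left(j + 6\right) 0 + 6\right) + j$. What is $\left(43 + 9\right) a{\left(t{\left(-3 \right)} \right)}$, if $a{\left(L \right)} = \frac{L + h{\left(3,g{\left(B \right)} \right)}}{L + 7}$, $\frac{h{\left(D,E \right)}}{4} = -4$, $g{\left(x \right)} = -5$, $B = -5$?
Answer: $- \frac{338}{5} \approx -67.6$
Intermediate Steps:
$h{\left(D,E \right)} = -16$ ($h{\left(D,E \right)} = 4 \left(-4\right) = -16$)
$t{\left(j \right)} = 6 + j$ ($t{\left(j \right)} = \left(\left(6 + j\right) 0 + 6\right) + j = \left(0 + 6\right) + j = 6 + j$)
$a{\left(L \right)} = \frac{-16 + L}{7 + L}$ ($a{\left(L \right)} = \frac{L - 16}{L + 7} = \frac{-16 + L}{7 + L}$)
$\left(43 + 9\right) a{\left(t{\left(-3 \right)} \right)} = \left(43 + 9\right) \frac{-16 + \left(6 - 3\right)}{7 + \left(6 - 3\right)} = 52 \frac{-16 + 3}{7 + 3} = 52 \cdot \frac{1}{10} \left(-13\right) = 52 \left(- \frac{13}{10}\right) = - \frac{338}{5}$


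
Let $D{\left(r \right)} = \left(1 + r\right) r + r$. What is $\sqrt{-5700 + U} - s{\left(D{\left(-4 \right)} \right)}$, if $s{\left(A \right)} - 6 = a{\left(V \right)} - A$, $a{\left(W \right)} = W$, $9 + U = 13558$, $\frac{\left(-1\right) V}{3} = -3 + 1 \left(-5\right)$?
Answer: $-22 + \sqrt{7849} \approx 66.595$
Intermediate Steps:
$V = 24$ ($V = - 3 \left(-3 + 1 \left(-5\right)\right) = - 3 \left(-3 - 5\right) = \left(-3\right) \left(-8\right) = 24$)
$U = 13549$ ($U = -9 + 13558 = 13549$)
$D{\left(r \right)} = r + r \left(1 + r\right)$ ($D{\left(r \right)} = r \left(1 + r\right) + r = r + r \left(1 + r\right)$)
$s{\left(A \right)} = 30 - A$ ($s{\left(A \right)} = 6 - \left(-24 + A\right) = 30 - A$)
$\sqrt{-5700 + U} - s{\left(D{\left(-4 \right)} \right)} = \sqrt{-5700 + 13549} - \left(30 - - 4 \left(2 - 4\right)\right) = \sqrt{7849} - \left(30 - \left(-4\right) \left(-2\right)\right) = \sqrt{7849} - \left(30 - 8\right) = \sqrt{7849} - 22 = -22 + \sqrt{7849}$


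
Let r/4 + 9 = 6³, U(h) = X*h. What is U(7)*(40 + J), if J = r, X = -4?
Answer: -24304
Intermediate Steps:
U(h) = -4*h
r = 828 (r = -36 + 4*6³ = -36 + 4*216 = -36 + 864 = 828)
J = 828
U(7)*(40 + J) = (-4*7)*(40 + 828) = -28*868 = -24304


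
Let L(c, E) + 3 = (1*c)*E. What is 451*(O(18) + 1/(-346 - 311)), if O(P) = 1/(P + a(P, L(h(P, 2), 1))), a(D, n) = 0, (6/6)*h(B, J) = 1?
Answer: 32021/1314 ≈ 24.369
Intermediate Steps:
h(B, J) = 1
L(c, E) = -3 + E*c (L(c, E) = -3 + (1*c)*E = -3 + c*E = -3 + E*c)
O(P) = 1/P (O(P) = 1/(P + 0) = 1/P)
451*(O(18) + 1/(-346 - 311)) = 451*(1/18 + 1/(-346 - 311)) = 451*(1/18 + 1/(-657)) = 451*(1/18 - 1/657) = 451*(71/1314) = 32021/1314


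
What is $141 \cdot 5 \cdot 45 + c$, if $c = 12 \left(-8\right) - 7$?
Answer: $31622$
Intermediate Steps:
$c = -103$ ($c = -96 - 7 = -103$)
$141 \cdot 5 \cdot 45 + c = 141 \cdot 5 \cdot 45 - 103 = 141 \cdot 225 - 103 = 31725 - 103 = 31622$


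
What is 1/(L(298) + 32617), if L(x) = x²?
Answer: 1/121421 ≈ 8.2358e-6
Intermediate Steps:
1/(L(298) + 32617) = 1/(298² + 32617) = 1/(88804 + 32617) = 1/121421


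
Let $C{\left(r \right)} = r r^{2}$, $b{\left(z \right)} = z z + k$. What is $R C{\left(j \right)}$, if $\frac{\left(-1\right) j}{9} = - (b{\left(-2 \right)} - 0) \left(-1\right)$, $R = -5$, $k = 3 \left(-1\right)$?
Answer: $3645$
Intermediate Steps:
$k = -3$
$b{\left(z \right)} = -3 + z^{2}$ ($b{\left(z \right)} = z z - 3 = z^{2} - 3 = -3 + z^{2}$)
$j = -9$ ($j = - 9 - (\left(-3 + \left(-2\right)^{2}\right) - 0) \left(-1\right) = - 9 - (\left(-3 + 4\right) + 0) \left(-1\right) = - 9 - (1 + 0) \left(-1\right) = - 9 \left(-1\right) 1 \left(-1\right) = - 9 \left(\left(-1\right) \left(-1\right)\right) = \left(-9\right) 1 = -9$)
$C{\left(r \right)} = r^{3}$
$R C{\left(j \right)} = - 5 \left(-9\right)^{3} = \left(-5\right) \left(-729\right) = 3645$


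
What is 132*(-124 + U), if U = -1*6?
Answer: -17160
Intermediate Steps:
U = -6
132*(-124 + U) = 132*(-124 - 6) = 132*(-130) = -17160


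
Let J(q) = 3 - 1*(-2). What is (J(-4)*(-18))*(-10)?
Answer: 900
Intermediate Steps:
J(q) = 5 (J(q) = 3 + 2 = 5)
(J(-4)*(-18))*(-10) = (5*(-18))*(-10) = -90*(-10) = 900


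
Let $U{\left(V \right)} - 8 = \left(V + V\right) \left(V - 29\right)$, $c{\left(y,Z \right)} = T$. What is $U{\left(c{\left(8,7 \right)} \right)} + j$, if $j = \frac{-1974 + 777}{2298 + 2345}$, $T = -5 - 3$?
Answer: $\frac{2784603}{4643} \approx 599.74$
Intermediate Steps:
$T = -8$ ($T = -5 - 3 = -8$)
$c{\left(y,Z \right)} = -8$
$j = - \frac{1197}{4643} \approx -0.25781$
$U{\left(V \right)} = 8 + 2 V \left(-29 + V\right)$ ($U{\left(V \right)} = 8 + \left(V + V\right) \left(V - 29\right) = 8 + 2 V \left(-29 + V\right)$)
$U{\left(c{\left(8,7 \right)} \right)} + j = \left(8 - -464 + 2 \left(-8\right)^{2}\right) - \frac{1197}{4643} = \left(8 + 464 + 2 \cdot 64\right) - \frac{1197}{4643} = \left(8 + 464 + 128\right) - \frac{1197}{4643} = 600 - \frac{1197}{4643} = \frac{2784603}{4643}$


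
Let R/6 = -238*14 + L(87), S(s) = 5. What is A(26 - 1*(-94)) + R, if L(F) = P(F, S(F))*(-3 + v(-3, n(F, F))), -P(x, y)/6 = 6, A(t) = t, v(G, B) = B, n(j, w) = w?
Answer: -38016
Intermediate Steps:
P(x, y) = -36 (P(x, y) = -6*6 = -36)
L(F) = 108 - 36*F (L(F) = -36*(-3 + F) = 108 - 36*F)
R = -38136 (R = 6*(-238*14 + (108 - 36*87)) = 6*(-3332 + (108 - 3132)) = 6*(-3332 - 3024) = 6*(-6356) = -38136)
A(26 - 1*(-94)) + R = (26 - 1*(-94)) - 38136 = (26 + 94) - 38136 = 120 - 38136 = -38016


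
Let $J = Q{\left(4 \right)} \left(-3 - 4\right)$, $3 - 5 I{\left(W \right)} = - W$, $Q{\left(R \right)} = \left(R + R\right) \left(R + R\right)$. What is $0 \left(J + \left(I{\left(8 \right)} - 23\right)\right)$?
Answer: $0$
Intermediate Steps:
$Q{\left(R \right)} = 4 R^{2}$ ($Q{\left(R \right)} = 2 R 2 R = 4 R^{2}$)
$I{\left(W \right)} = \frac{3}{5} + \frac{W}{5}$ ($I{\left(W \right)} = \frac{3}{5} - \frac{\left(-1\right) W}{5} = \frac{3}{5} + \frac{W}{5}$)
$J = -448$ ($J = 4 \cdot 4^{2} \left(-3 - 4\right) = 4 \cdot 16 \left(-7\right) = 64 \left(-7\right) = -448$)
$0 \left(J + \left(I{\left(8 \right)} - 23\right)\right) = 0 \left(-448 + \left(\left(\frac{3}{5} + \frac{1}{5} \cdot 8\right) - 23\right)\right) = 0 \left(-448 + \left(\left(\frac{3}{5} + \frac{8}{5}\right) - 23\right)\right) = 0 \left(-448 + \left(\frac{11}{5} - 23\right)\right) = 0 \left(-448 - \frac{104}{5}\right) = 0 \left(- \frac{2344}{5}\right) = 0$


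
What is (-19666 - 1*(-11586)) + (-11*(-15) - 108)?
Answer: -8023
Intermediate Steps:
(-19666 - 1*(-11586)) + (-11*(-15) - 108) = (-19666 + 11586) + (165 - 108) = -8080 + 57 = -8023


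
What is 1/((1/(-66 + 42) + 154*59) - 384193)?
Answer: -24/9002569 ≈ -2.6659e-6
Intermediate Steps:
1/((1/(-66 + 42) + 154*59) - 384193) = 1/((1/(-24) + 9086) - 384193) = 1/((-1/24 + 9086) - 384193) = 1/(218063/24 - 384193) = 1/(-9002569/24) = -24/9002569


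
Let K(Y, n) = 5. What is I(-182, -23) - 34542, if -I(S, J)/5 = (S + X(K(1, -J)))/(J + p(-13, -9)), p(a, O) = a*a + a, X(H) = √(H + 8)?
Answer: -656168/19 - 5*√13/133 ≈ -34535.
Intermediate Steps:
X(H) = √(8 + H)
p(a, O) = a + a² (p(a, O) = a² + a = a + a²)
I(S, J) = -5*(S + √13)/(156 + J) (I(S, J) = -5*(S + √(8 + 5))/(J - 13*(1 - 13)) = -5*(S + √13)/(J - 13*(-12)) = -5*(S + √13)/(J + 156) = -5*(S + √13)/(156 + J))
I(-182, -23) - 34542 = 5*(-1*(-182) - √13)/(156 - 23) - 34542 = 5*(182 - √13)/133 - 34542 = 5*(1/133)*(182 - √13) - 34542 = (130/19 - 5*√13/133) - 34542 = -656168/19 - 5*√13/133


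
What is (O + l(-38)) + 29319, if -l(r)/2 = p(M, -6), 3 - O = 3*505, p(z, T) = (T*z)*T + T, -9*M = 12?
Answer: 27915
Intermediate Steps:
M = -4/3 (M = -⅑*12 = -4/3 ≈ -1.3333)
p(z, T) = T + z*T² (p(z, T) = z*T² + T = T + z*T²)
O = -1512 (O = 3 - 3*505 = 3 - 1*1515 = 3 - 1515 = -1512)
l(r) = 108 (l(r) = -(-12)*(1 - 6*(-4/3)) = -(-12)*(1 + 8) = -(-12)*9 = -2*(-54) = 108)
(O + l(-38)) + 29319 = (-1512 + 108) + 29319 = -1404 + 29319 = 27915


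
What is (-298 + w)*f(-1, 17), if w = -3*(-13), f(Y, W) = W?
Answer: -4403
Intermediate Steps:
w = 39
(-298 + w)*f(-1, 17) = (-298 + 39)*17 = -259*17 = -4403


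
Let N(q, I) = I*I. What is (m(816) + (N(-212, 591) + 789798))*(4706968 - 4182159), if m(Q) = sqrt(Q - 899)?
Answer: 597798910911 + 524809*I*sqrt(83) ≈ 5.978e+11 + 4.7812e+6*I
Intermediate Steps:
N(q, I) = I**2
m(Q) = sqrt(-899 + Q)
(m(816) + (N(-212, 591) + 789798))*(4706968 - 4182159) = (sqrt(-899 + 816) + (591**2 + 789798))*(4706968 - 4182159) = (sqrt(-83) + (349281 + 789798))*524809 = (I*sqrt(83) + 1139079)*524809 = (1139079 + I*sqrt(83))*524809 = 597798910911 + 524809*I*sqrt(83)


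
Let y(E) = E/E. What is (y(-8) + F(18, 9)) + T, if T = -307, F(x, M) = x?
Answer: -288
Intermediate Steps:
y(E) = 1
(y(-8) + F(18, 9)) + T = (1 + 18) - 307 = 19 - 307 = -288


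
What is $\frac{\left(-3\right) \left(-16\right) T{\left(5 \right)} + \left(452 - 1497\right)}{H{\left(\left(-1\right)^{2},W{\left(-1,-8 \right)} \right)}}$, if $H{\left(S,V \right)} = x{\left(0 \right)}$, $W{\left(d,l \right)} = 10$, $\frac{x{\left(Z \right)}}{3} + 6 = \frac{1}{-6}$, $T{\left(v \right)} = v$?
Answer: $\frac{1610}{37} \approx 43.513$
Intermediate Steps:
$x{\left(Z \right)} = - \frac{37}{2}$ ($x{\left(Z \right)} = -18 + \frac{3}{-6} = -18 + 3 \left(- \frac{1}{6}\right) = -18 - \frac{1}{2} = - \frac{37}{2}$)
$H{\left(S,V \right)} = - \frac{37}{2}$
$\frac{\left(-3\right) \left(-16\right) T{\left(5 \right)} + \left(452 - 1497\right)}{H{\left(\left(-1\right)^{2},W{\left(-1,-8 \right)} \right)}} = \frac{\left(-3\right) \left(-16\right) 5 + \left(452 - 1497\right)}{- \frac{37}{2}} = \left(48 \cdot 5 + \left(452 - 1497\right)\right) \left(- \frac{2}{37}\right) = \left(240 - 1045\right) \left(- \frac{2}{37}\right) = \left(-805\right) \left(- \frac{2}{37}\right) = \frac{1610}{37}$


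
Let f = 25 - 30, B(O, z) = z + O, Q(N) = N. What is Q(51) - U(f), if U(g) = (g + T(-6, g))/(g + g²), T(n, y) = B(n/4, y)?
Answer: 2063/40 ≈ 51.575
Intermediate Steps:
B(O, z) = O + z
T(n, y) = y + n/4 (T(n, y) = n/4 + y = y + n/4)
f = -5
U(g) = (-3/2 + 2*g)/(g + g²) (U(g) = (g + (g + (¼)*(-6)))/(g + g²) = (g + (g - 3/2))/(g + g²) = (g + (-3/2 + g))/(g + g²) = (-3/2 + 2*g)/(g + g²))
Q(51) - U(f) = 51 - (-3 + 4*(-5))/(2*(-5)*(1 - 5)) = 51 - (-1)*(-3 - 20)/(2*5*(-4)) = 51 - (-1)*(-1)*(-23)/(2*5*4) = 51 - 1*(-23/40) = 51 + 23/40 = 2063/40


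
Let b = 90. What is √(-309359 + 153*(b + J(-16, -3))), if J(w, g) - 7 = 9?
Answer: I*√293141 ≈ 541.42*I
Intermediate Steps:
J(w, g) = 16 (J(w, g) = 7 + 9 = 16)
√(-309359 + 153*(b + J(-16, -3))) = √(-309359 + 153*(90 + 16)) = √(-309359 + 153*106) = √(-309359 + 16218) = √(-293141) = I*√293141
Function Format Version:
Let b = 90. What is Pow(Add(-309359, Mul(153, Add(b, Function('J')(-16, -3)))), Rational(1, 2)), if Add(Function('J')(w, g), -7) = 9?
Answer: Mul(I, Pow(293141, Rational(1, 2))) ≈ Mul(541.42, I)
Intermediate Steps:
Function('J')(w, g) = 16 (Function('J')(w, g) = Add(7, 9) = 16)
Pow(Add(-309359, Mul(153, Add(b, Function('J')(-16, -3)))), Rational(1, 2)) = Pow(Add(-309359, Mul(153, Add(90, 16))), Rational(1, 2)) = Pow(Add(-309359, Mul(153, 106)), Rational(1, 2)) = Pow(Add(-309359, 16218), Rational(1, 2)) = Pow(-293141, Rational(1, 2)) = Mul(I, Pow(293141, Rational(1, 2)))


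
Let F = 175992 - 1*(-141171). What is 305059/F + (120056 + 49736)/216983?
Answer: 120044357093/68818979229 ≈ 1.7444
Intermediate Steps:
F = 317163 (F = 175992 + 141171 = 317163)
305059/F + (120056 + 49736)/216983 = 305059/317163 + (120056 + 49736)/216983 = 305059*(1/317163) + 169792*(1/216983) = 305059/317163 + 169792/216983 = 120044357093/68818979229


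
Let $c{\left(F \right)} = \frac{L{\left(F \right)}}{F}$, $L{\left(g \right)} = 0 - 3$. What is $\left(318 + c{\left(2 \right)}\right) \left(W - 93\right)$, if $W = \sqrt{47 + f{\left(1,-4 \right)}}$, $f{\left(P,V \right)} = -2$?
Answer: $- \frac{58869}{2} + \frac{1899 \sqrt{5}}{2} \approx -27311.0$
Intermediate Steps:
$L{\left(g \right)} = -3$
$W = 3 \sqrt{5}$ ($W = \sqrt{47 - 2} = \sqrt{45} = 3 \sqrt{5} \approx 6.7082$)
$c{\left(F \right)} = - \frac{3}{F}$
$\left(318 + c{\left(2 \right)}\right) \left(W - 93\right) = \left(318 - \frac{3}{2}\right) \left(3 \sqrt{5} - 93\right) = \left(318 - \frac{3}{2}\right) \left(-93 + 3 \sqrt{5}\right) = \frac{633 \left(-93 + 3 \sqrt{5}\right)}{2} = - \frac{58869}{2} + \frac{1899 \sqrt{5}}{2}$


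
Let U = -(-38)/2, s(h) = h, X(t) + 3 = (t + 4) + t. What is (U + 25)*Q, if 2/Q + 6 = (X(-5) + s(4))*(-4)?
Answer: 44/7 ≈ 6.2857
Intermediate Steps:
X(t) = 1 + 2*t (X(t) = -3 + ((t + 4) + t) = -3 + ((4 + t) + t) = -3 + (4 + 2*t) = 1 + 2*t)
Q = ⅐ (Q = 2/(-6 + ((1 + 2*(-5)) + 4)*(-4)) = 2/(-6 + ((1 - 10) + 4)*(-4)) = 2/(-6 + (-9 + 4)*(-4)) = 2/(-6 - 5*(-4)) = 2/(-6 + 20) = 2/14 = 2*(1/14) = ⅐ ≈ 0.14286)
U = 19 (U = -(-38)/2 = -1*(-19) = 19)
(U + 25)*Q = (19 + 25)*(⅐) = 44*(⅐) = 44/7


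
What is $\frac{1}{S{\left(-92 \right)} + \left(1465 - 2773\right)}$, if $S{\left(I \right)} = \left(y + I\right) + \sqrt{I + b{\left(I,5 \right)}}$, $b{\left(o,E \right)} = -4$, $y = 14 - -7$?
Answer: $- \frac{1379}{1901737} - \frac{4 i \sqrt{6}}{1901737} \approx -0.00072513 - 5.1521 \cdot 10^{-6} i$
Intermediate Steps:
$y = 21$ ($y = 14 + 7 = 21$)
$S{\left(I \right)} = 21 + I + \sqrt{-4 + I}$ ($S{\left(I \right)} = \left(21 + I\right) + \sqrt{I - 4} = \left(21 + I\right) + \sqrt{-4 + I} = 21 + I + \sqrt{-4 + I}$)
$\frac{1}{S{\left(-92 \right)} + \left(1465 - 2773\right)} = \frac{1}{\left(21 - 92 + \sqrt{-4 - 92}\right) + \left(1465 - 2773\right)} = \frac{1}{\left(21 - 92 + \sqrt{-96}\right) - 1308} = \frac{1}{\left(21 - 92 + 4 i \sqrt{6}\right) - 1308} = \frac{1}{\left(-71 + 4 i \sqrt{6}\right) - 1308} = \frac{1}{-1379 + 4 i \sqrt{6}}$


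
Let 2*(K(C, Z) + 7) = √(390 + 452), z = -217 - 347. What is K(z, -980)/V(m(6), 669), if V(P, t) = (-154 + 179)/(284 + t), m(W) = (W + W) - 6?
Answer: -6671/25 + 953*√842/50 ≈ 286.23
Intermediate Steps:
m(W) = -6 + 2*W (m(W) = 2*W - 6 = -6 + 2*W)
z = -564
V(P, t) = 25/(284 + t)
K(C, Z) = -7 + √842/2 (K(C, Z) = -7 + √(390 + 452)/2 = -7 + √842/2)
K(z, -980)/V(m(6), 669) = (-7 + √842/2)/((25/(284 + 669))) = (-7 + √842/2)/((25/953)) = (-7 + √842/2)/((25*(1/953))) = (-7 + √842/2)/(25/953) = (-7 + √842/2)*(953/25) = -6671/25 + 953*√842/50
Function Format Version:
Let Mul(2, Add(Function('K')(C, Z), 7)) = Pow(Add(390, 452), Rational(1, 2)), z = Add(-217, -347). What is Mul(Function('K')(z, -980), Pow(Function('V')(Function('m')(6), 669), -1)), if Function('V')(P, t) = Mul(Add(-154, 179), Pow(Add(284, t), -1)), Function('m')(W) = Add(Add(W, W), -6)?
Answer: Add(Rational(-6671, 25), Mul(Rational(953, 50), Pow(842, Rational(1, 2)))) ≈ 286.23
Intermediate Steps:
Function('m')(W) = Add(-6, Mul(2, W)) (Function('m')(W) = Add(Mul(2, W), -6) = Add(-6, Mul(2, W)))
z = -564
Function('V')(P, t) = Mul(25, Pow(Add(284, t), -1))
Function('K')(C, Z) = Add(-7, Mul(Rational(1, 2), Pow(842, Rational(1, 2)))) (Function('K')(C, Z) = Add(-7, Mul(Rational(1, 2), Pow(Add(390, 452), Rational(1, 2)))) = Add(-7, Mul(Rational(1, 2), Pow(842, Rational(1, 2)))))
Mul(Function('K')(z, -980), Pow(Function('V')(Function('m')(6), 669), -1)) = Mul(Add(-7, Mul(Rational(1, 2), Pow(842, Rational(1, 2)))), Pow(Mul(25, Pow(Add(284, 669), -1)), -1)) = Mul(Add(-7, Mul(Rational(1, 2), Pow(842, Rational(1, 2)))), Pow(Mul(25, Pow(953, -1)), -1)) = Mul(Add(-7, Mul(Rational(1, 2), Pow(842, Rational(1, 2)))), Pow(Mul(25, Rational(1, 953)), -1)) = Mul(Add(-7, Mul(Rational(1, 2), Pow(842, Rational(1, 2)))), Pow(Rational(25, 953), -1)) = Mul(Add(-7, Mul(Rational(1, 2), Pow(842, Rational(1, 2)))), Rational(953, 25)) = Add(Rational(-6671, 25), Mul(Rational(953, 50), Pow(842, Rational(1, 2))))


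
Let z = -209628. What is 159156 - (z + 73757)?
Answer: 295027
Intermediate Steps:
159156 - (z + 73757) = 159156 - (-209628 + 73757) = 159156 - 1*(-135871) = 159156 + 135871 = 295027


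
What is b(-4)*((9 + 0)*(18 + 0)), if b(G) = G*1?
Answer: -648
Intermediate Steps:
b(G) = G
b(-4)*((9 + 0)*(18 + 0)) = -4*(9 + 0)*(18 + 0) = -36*18 = -4*162 = -648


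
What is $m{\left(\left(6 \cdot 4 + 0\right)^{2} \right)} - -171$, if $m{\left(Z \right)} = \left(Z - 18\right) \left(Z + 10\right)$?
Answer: $327159$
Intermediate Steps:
$m{\left(Z \right)} = \left(-18 + Z\right) \left(10 + Z\right)$
$m{\left(\left(6 \cdot 4 + 0\right)^{2} \right)} - -171 = \left(-180 + \left(\left(6 \cdot 4 + 0\right)^{2}\right)^{2} - 8 \left(6 \cdot 4 + 0\right)^{2}\right) - -171 = \left(-180 + \left(\left(24 + 0\right)^{2}\right)^{2} - 8 \left(24 + 0\right)^{2}\right) + 171 = \left(-180 + \left(24^{2}\right)^{2} - 8 \cdot 24^{2}\right) + 171 = \left(-180 + 576^{2} - 4608\right) + 171 = \left(-180 + 331776 - 4608\right) + 171 = 326988 + 171 = 327159$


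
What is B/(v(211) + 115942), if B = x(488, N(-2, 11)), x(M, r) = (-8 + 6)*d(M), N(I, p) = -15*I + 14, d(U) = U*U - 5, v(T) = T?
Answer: -476278/116153 ≈ -4.1004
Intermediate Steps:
d(U) = -5 + U² (d(U) = U² - 5 = -5 + U²)
N(I, p) = 14 - 15*I
x(M, r) = 10 - 2*M² (x(M, r) = (-8 + 6)*(-5 + M²) = -2*(-5 + M²) = 10 - 2*M²)
B = -476278 (B = 10 - 2*488² = 10 - 2*238144 = 10 - 476288 = -476278)
B/(v(211) + 115942) = -476278/(211 + 115942) = -476278/116153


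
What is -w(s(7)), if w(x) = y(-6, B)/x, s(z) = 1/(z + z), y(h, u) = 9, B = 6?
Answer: -126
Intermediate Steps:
s(z) = 1/(2*z)
w(x) = 9/x
-w(s(7)) = -9/((1/2)/7) = -9/((1/2)*(1/7)) = -9/1/14 = -9*14 = -1*126 = -126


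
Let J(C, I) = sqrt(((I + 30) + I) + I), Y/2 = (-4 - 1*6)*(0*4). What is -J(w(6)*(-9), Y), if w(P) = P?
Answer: -sqrt(30) ≈ -5.4772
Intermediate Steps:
Y = 0 (Y = 2*((-4 - 1*6)*(0*4)) = 2*((-4 - 6)*0) = 2*(-10*0) = 2*0 = 0)
J(C, I) = sqrt(30 + 3*I) (J(C, I) = sqrt(((30 + I) + I) + I) = sqrt((30 + 2*I) + I) = sqrt(30 + 3*I))
-J(w(6)*(-9), Y) = -sqrt(30 + 3*0) = -sqrt(30 + 0) = -sqrt(30)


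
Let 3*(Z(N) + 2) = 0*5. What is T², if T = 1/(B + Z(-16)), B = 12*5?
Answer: 1/3364 ≈ 0.00029727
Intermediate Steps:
Z(N) = -2 (Z(N) = -2 + (0*5)/3 = -2 + (⅓)*0 = -2 + 0 = -2)
B = 60
T = 1/58 (T = 1/(60 - 2) = 1/58 ≈ 0.017241)
T² = (1/58)² = 1/3364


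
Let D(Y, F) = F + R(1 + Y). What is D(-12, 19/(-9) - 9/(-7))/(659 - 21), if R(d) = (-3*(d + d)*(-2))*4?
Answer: -16658/20097 ≈ -0.82888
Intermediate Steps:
R(d) = 48*d (R(d) = (-6*d*(-2))*4 = (12*d)*4 = 48*d)
D(Y, F) = 48 + F + 48*Y (D(Y, F) = F + 48*(1 + Y) = F + (48 + 48*Y) = 48 + F + 48*Y)
D(-12, 19/(-9) - 9/(-7))/(659 - 21) = (48 + (19/(-9) - 9/(-7)) + 48*(-12))/(659 - 21) = (48 + (19*(-⅑) - 9*(-⅐)) - 576)/638 = (48 + (-19/9 + 9/7) - 576)/638 = (48 - 52/63 - 576)/638 = (1/638)*(-33316/63) = -16658/20097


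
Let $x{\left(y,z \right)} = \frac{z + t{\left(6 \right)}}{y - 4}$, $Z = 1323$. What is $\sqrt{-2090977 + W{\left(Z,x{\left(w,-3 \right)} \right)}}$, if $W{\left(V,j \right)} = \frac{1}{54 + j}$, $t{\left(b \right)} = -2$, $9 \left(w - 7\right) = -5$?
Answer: $\frac{i \sqrt{303528309503}}{381} \approx 1446.0 i$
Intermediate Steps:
$w = \frac{58}{9}$ ($w = 7 + \frac{1}{9} \left(-5\right) = 7 - \frac{5}{9} = \frac{58}{9} \approx 6.4444$)
$x{\left(y,z \right)} = \frac{-2 + z}{-4 + y}$ ($x{\left(y,z \right)} = \frac{z - 2}{y - 4} = \frac{-2 + z}{-4 + y}$)
$\sqrt{-2090977 + W{\left(Z,x{\left(w,-3 \right)} \right)}} = \sqrt{-2090977 + \frac{1}{54 + \frac{-2 - 3}{-4 + \frac{58}{9}}}} = \sqrt{-2090977 + \frac{1}{54 + \frac{1}{\frac{22}{9}} \left(-5\right)}} = \sqrt{-2090977 + \frac{1}{54 + \frac{9}{22} \left(-5\right)}} = \sqrt{-2090977 + \frac{1}{54 - \frac{45}{22}}} = \sqrt{-2090977 + \frac{1}{\frac{1143}{22}}} = \sqrt{-2090977 + \frac{22}{1143}} = \sqrt{- \frac{2389986689}{1143}} = \frac{i \sqrt{303528309503}}{381}$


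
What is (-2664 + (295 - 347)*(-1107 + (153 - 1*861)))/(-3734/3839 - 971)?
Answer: -117365908/1243801 ≈ -94.361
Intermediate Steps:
(-2664 + (295 - 347)*(-1107 + (153 - 1*861)))/(-3734/3839 - 971) = (-2664 - 52*(-1107 + (153 - 861)))/(-3734*1/3839 - 971) = (-2664 - 52*(-1107 - 708))/(-3734/3839 - 971) = (-2664 - 52*(-1815))/(-3731403/3839) = (-2664 + 94380)*(-3839/3731403) = 91716*(-3839/3731403) = -117365908/1243801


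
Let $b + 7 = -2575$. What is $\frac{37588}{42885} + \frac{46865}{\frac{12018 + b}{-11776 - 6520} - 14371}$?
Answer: $- \frac{320094834586}{134240899905} \approx -2.3845$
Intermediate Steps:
$b = -2582$ ($b = -7 - 2575 = -2582$)
$\frac{37588}{42885} + \frac{46865}{\frac{12018 + b}{-11776 - 6520} - 14371} = \frac{37588}{42885} + \frac{46865}{\frac{12018 - 2582}{-11776 - 6520} - 14371} = 37588 \cdot \frac{1}{42885} + \frac{46865}{\frac{9436}{-18296} - 14371} = \frac{37588}{42885} + \frac{46865}{9436 \left(- \frac{1}{18296}\right) - 14371} = \frac{37588}{42885} + \frac{46865}{- \frac{2359}{4574} - 14371} = \frac{37588}{42885} + \frac{46865}{- \frac{65735313}{4574}} = \frac{37588}{42885} + 46865 \left(- \frac{4574}{65735313}\right) = \frac{37588}{42885} - \frac{30622930}{9390759} = - \frac{320094834586}{134240899905}$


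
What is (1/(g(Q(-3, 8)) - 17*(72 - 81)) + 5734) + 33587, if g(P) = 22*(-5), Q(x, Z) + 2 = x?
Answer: 1690804/43 ≈ 39321.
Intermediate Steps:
Q(x, Z) = -2 + x
g(P) = -110
(1/(g(Q(-3, 8)) - 17*(72 - 81)) + 5734) + 33587 = (1/(-110 - 17*(72 - 81)) + 5734) + 33587 = (1/(-110 - 17*(-9)) + 5734) + 33587 = (1/(-110 + 153) + 5734) + 33587 = (1/43 + 5734) + 33587 = 246563/43 + 33587 = 1690804/43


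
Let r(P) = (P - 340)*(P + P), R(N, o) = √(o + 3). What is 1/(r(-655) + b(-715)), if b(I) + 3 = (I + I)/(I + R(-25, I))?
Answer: 667283769289/869770359939869233 - 2860*I*√178/869770359939869233 ≈ 7.672e-7 - 4.387e-14*I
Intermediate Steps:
R(N, o) = √(3 + o)
r(P) = 2*P*(-340 + P) (r(P) = (-340 + P)*(2*P) = 2*P*(-340 + P))
b(I) = -3 + 2*I/(I + √(3 + I)) (b(I) = -3 + (I + I)/(I + √(3 + I)) = -3 + (2*I)/(I + √(3 + I)) = -3 + 2*I/(I + √(3 + I)))
1/(r(-655) + b(-715)) = 1/(2*(-655)*(-340 - 655) + (-1*(-715) - 3*√(3 - 715))/(-715 + √(3 - 715))) = 1/(2*(-655)*(-995) + (715 - 6*I*√178)/(-715 + √(-712))) = 1/(1303450 + (715 - 6*I*√178)/(-715 + 2*I*√178))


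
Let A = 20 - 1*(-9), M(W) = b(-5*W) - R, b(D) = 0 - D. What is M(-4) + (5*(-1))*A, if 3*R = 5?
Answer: -500/3 ≈ -166.67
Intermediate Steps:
R = 5/3 (R = (⅓)*5 = 5/3 ≈ 1.6667)
b(D) = -D
M(W) = -5/3 + 5*W (M(W) = -(-5)*W - 1*5/3 = 5*W - 5/3 = -5/3 + 5*W)
A = 29 (A = 20 + 9 = 29)
M(-4) + (5*(-1))*A = (-5/3 + 5*(-4)) + (5*(-1))*29 = (-5/3 - 20) - 5*29 = -65/3 - 145 = -500/3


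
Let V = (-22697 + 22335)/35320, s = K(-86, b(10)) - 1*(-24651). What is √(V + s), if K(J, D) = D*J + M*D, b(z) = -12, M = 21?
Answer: √1982826296785/8830 ≈ 159.47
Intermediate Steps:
K(J, D) = 21*D + D*J (K(J, D) = D*J + 21*D = 21*D + D*J)
s = 25431 (s = -12*(21 - 86) - 1*(-24651) = -12*(-65) + 24651 = 780 + 24651 = 25431)
V = -181/17660 (V = -362*1/35320 = -181/17660 ≈ -0.010249)
√(V + s) = √(-181/17660 + 25431) = √(449111279/17660) = √1982826296785/8830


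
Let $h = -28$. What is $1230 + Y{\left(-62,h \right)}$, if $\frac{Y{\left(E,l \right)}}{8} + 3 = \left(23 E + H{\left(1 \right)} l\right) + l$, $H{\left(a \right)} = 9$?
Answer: $-12442$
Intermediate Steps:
$Y{\left(E,l \right)} = -24 + 80 l + 184 E$ ($Y{\left(E,l \right)} = -24 + 8 \left(\left(23 E + 9 l\right) + l\right) = -24 + 8 \left(\left(9 l + 23 E\right) + l\right) = -24 + 8 \left(10 l + 23 E\right) = -24 + \left(80 l + 184 E\right) = -24 + 80 l + 184 E$)
$1230 + Y{\left(-62,h \right)} = 1230 + \left(-24 + 80 \left(-28\right) + 184 \left(-62\right)\right) = 1230 - 13672 = -12442$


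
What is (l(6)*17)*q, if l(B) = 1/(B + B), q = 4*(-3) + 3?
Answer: -51/4 ≈ -12.750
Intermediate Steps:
q = -9 (q = -12 + 3 = -9)
l(B) = 1/(2*B)
(l(6)*17)*q = (((½)/6)*17)*(-9) = (((½)*(⅙))*17)*(-9) = ((1/12)*17)*(-9) = (17/12)*(-9) = -51/4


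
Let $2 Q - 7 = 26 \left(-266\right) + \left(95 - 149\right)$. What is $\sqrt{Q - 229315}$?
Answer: $\frac{i \sqrt{931186}}{2} \approx 482.49 i$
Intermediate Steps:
$Q = - \frac{6963}{2}$ ($Q = \frac{7}{2} + \frac{26 \left(-266\right) + \left(95 - 149\right)}{2} = \frac{7}{2} + \frac{-6916 - 54}{2} = \frac{7}{2} + \frac{1}{2} \left(-6970\right) = \frac{7}{2} - 3485 = - \frac{6963}{2} \approx -3481.5$)
$\sqrt{Q - 229315} = \sqrt{- \frac{6963}{2} - 229315} = \sqrt{- \frac{465593}{2}} = \frac{i \sqrt{931186}}{2}$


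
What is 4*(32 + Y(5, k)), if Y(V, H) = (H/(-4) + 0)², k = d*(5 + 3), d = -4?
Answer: 384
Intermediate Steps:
k = -32 (k = -4*(5 + 3) = -4*8 = -32)
Y(V, H) = H²/16 (Y(V, H) = (H*(-¼) + 0)² = (-H/4 + 0)² = (-H/4)² = H²/16)
4*(32 + Y(5, k)) = 4*(32 + (1/16)*(-32)²) = 4*(32 + (1/16)*1024) = 4*(32 + 64) = 4*96 = 384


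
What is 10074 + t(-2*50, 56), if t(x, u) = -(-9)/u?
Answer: 564153/56 ≈ 10074.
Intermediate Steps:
t(x, u) = 9/u
10074 + t(-2*50, 56) = 10074 + 9/56 = 564153/56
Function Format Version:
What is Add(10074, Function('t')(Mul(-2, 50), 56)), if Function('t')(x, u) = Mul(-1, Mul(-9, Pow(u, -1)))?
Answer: Rational(564153, 56) ≈ 10074.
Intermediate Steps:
Function('t')(x, u) = Mul(9, Pow(u, -1))
Add(10074, Function('t')(Mul(-2, 50), 56)) = Add(10074, Mul(9, Pow(56, -1))) = Add(10074, Mul(9, Rational(1, 56))) = Add(10074, Rational(9, 56)) = Rational(564153, 56)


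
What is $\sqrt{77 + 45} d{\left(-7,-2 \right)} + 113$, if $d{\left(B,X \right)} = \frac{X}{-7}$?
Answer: $113 + \frac{2 \sqrt{122}}{7} \approx 116.16$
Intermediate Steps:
$d{\left(B,X \right)} = - \frac{X}{7}$ ($d{\left(B,X \right)} = X \left(- \frac{1}{7}\right) = - \frac{X}{7}$)
$\sqrt{77 + 45} d{\left(-7,-2 \right)} + 113 = \sqrt{77 + 45} \left(\left(- \frac{1}{7}\right) \left(-2\right)\right) + 113 = \sqrt{122} \cdot \frac{2}{7} + 113 = \frac{2 \sqrt{122}}{7} + 113 = 113 + \frac{2 \sqrt{122}}{7}$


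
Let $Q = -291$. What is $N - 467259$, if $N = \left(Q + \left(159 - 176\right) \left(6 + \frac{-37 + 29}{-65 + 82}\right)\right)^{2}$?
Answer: $-319034$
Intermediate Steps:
$N = 148225$ ($N = \left(-291 + \left(159 - 176\right) \left(6 + \frac{-37 + 29}{-65 + 82}\right)\right)^{2} = \left(-291 - 17 \left(6 - \frac{8}{17}\right)\right)^{2} = \left(-291 - 94\right)^{2} = \left(-385\right)^{2} = 148225$)
$N - 467259 = 148225 - 467259 = -319034$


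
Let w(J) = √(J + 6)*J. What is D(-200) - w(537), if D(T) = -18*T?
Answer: 3600 - 537*√543 ≈ -8913.4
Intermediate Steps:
w(J) = J*√(6 + J) (w(J) = √(6 + J)*J = J*√(6 + J))
D(-200) - w(537) = -18*(-200) - 537*√(6 + 537) = 3600 - 537*√543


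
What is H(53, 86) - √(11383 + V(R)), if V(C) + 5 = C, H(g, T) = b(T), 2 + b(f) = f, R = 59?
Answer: 84 - √11437 ≈ -22.944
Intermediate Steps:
b(f) = -2 + f
H(g, T) = -2 + T
V(C) = -5 + C
H(53, 86) - √(11383 + V(R)) = (-2 + 86) - √(11383 + (-5 + 59)) = 84 - √(11383 + 54) = 84 - √11437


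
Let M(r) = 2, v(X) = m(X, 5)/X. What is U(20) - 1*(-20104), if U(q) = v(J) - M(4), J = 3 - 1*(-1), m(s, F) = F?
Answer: 80413/4 ≈ 20103.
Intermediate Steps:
J = 4 (J = 3 + 1 = 4)
v(X) = 5/X
U(q) = -3/4 (U(q) = 5/4 - 1*2 = 5*(1/4) - 2 = 5/4 - 2 = -3/4)
U(20) - 1*(-20104) = -3/4 - 1*(-20104) = -3/4 + 20104 = 80413/4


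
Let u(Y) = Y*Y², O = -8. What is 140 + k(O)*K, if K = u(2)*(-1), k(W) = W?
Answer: 204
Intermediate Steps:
u(Y) = Y³
K = -8 (K = 2³*(-1) = 8*(-1) = -8)
140 + k(O)*K = 140 - 8*(-8) = 140 + 64 = 204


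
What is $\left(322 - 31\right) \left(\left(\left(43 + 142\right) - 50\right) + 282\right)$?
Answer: $121347$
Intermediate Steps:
$\left(322 - 31\right) \left(\left(\left(43 + 142\right) - 50\right) + 282\right) = 291 \left(\left(185 - 50\right) + 282\right) = 291 \left(135 + 282\right) = 291 \cdot 417 = 121347$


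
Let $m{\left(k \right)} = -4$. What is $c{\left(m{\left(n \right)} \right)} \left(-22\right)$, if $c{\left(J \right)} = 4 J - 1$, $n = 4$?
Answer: $374$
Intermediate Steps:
$c{\left(J \right)} = -1 + 4 J$
$c{\left(m{\left(n \right)} \right)} \left(-22\right) = \left(-1 + 4 \left(-4\right)\right) \left(-22\right) = \left(-1 - 16\right) \left(-22\right) = \left(-17\right) \left(-22\right) = 374$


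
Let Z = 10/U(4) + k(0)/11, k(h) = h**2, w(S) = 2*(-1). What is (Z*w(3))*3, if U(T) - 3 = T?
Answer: -60/7 ≈ -8.5714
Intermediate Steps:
U(T) = 3 + T
w(S) = -2
Z = 10/7 (Z = 10/(3 + 4) + 0**2/11 = 10/7 + 0*(1/11) = 10*(1/7) + 0 = 10/7 + 0 = 10/7 ≈ 1.4286)
(Z*w(3))*3 = ((10/7)*(-2))*3 = -20/7*3 = -60/7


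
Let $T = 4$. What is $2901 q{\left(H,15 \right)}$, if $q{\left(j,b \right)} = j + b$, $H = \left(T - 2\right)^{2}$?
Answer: $55119$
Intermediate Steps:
$H = 4$ ($H = \left(4 - 2\right)^{2} = 2^{2} = 4$)
$q{\left(j,b \right)} = b + j$
$2901 q{\left(H,15 \right)} = 2901 \left(15 + 4\right) = 2901 \cdot 19 = 55119$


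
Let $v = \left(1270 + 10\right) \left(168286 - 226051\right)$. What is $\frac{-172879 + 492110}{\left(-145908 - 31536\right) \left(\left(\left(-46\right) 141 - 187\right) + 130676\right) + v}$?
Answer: $- \frac{319231}{22077527532} \approx -1.446 \cdot 10^{-5}$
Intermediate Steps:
$v = -73939200$ ($v = 1280 \left(-57765\right) = -73939200$)
$\frac{-172879 + 492110}{\left(-145908 - 31536\right) \left(\left(\left(-46\right) 141 - 187\right) + 130676\right) + v} = \frac{-172879 + 492110}{\left(-145908 - 31536\right) \left(\left(\left(-46\right) 141 - 187\right) + 130676\right) - 73939200} = \frac{319231}{- 177444 \left(\left(-6486 - 187\right) + 130676\right) - 73939200} = \frac{319231}{- 177444 \left(-6673 + 130676\right) - 73939200} = \frac{319231}{\left(-177444\right) 124003 - 73939200} = \frac{319231}{-22003588332 - 73939200} = \frac{319231}{-22077527532} = 319231 \left(- \frac{1}{22077527532}\right) = - \frac{319231}{22077527532}$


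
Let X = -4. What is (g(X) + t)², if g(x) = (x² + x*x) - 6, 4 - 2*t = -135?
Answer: 36481/4 ≈ 9120.3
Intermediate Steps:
t = 139/2 (t = 2 - ½*(-135) = 2 + 135/2 = 139/2 ≈ 69.500)
g(x) = -6 + 2*x² (g(x) = (x² + x²) - 6 = 2*x² - 6 = -6 + 2*x²)
(g(X) + t)² = ((-6 + 2*(-4)²) + 139/2)² = ((-6 + 2*16) + 139/2)² = ((-6 + 32) + 139/2)² = (26 + 139/2)² = (191/2)² = 36481/4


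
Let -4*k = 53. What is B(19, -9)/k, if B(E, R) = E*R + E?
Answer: 608/53 ≈ 11.472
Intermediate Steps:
B(E, R) = E + E*R
k = -53/4 (k = -¼*53 = -53/4 ≈ -13.250)
B(19, -9)/k = (19*(1 - 9))/(-53/4) = (19*(-8))*(-4/53) = -152*(-4/53) = 608/53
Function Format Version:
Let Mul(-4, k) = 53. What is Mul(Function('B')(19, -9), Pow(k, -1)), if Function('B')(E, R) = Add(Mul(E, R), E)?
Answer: Rational(608, 53) ≈ 11.472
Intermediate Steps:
Function('B')(E, R) = Add(E, Mul(E, R))
k = Rational(-53, 4) (k = Mul(Rational(-1, 4), 53) = Rational(-53, 4) ≈ -13.250)
Mul(Function('B')(19, -9), Pow(k, -1)) = Mul(Mul(19, Add(1, -9)), Pow(Rational(-53, 4), -1)) = Mul(Mul(19, -8), Rational(-4, 53)) = Mul(-152, Rational(-4, 53)) = Rational(608, 53)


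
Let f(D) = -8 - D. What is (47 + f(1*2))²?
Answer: 1369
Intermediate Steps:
(47 + f(1*2))² = (47 + (-8 - 2))² = (47 - 10)² = 37² = 1369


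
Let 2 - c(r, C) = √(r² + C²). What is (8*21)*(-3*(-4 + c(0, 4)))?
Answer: 3024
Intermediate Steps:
c(r, C) = 2 - √(C² + r²) (c(r, C) = 2 - √(r² + C²) = 2 - √(C² + r²))
(8*21)*(-3*(-4 + c(0, 4))) = (8*21)*(-3*(-4 + (2 - √(4² + 0²)))) = 168*(-3*(-4 + (2 - √(16 + 0)))) = 168*(-3*(-4 + (2 - √16))) = 168*(-3*(-4 + (2 - 1*4))) = 168*(-3*(-4 + (2 - 4))) = 168*(-3*(-4 - 2)) = 168*(-3*(-6)) = 168*18 = 3024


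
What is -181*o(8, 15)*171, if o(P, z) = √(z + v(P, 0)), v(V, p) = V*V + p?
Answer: -30951*√79 ≈ -2.7510e+5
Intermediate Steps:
v(V, p) = p + V² (v(V, p) = V² + p = p + V²)
o(P, z) = √(z + P²) (o(P, z) = √(z + (0 + P²)) = √(z + P²))
-181*o(8, 15)*171 = -181*√(15 + 8²)*171 = -181*√(15 + 64)*171 = -181*√79*171 = -30951*√79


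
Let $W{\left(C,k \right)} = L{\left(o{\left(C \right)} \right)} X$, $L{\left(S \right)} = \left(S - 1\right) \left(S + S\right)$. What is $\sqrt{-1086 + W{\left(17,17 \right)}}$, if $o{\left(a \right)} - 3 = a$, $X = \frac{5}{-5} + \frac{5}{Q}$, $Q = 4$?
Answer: $8 i \sqrt{14} \approx 29.933 i$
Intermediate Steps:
$X = \frac{1}{4}$ ($X = \frac{5}{-5} + \frac{5}{4} = 5 \left(- \frac{1}{5}\right) + 5 \cdot \frac{1}{4} = -1 + \frac{5}{4} = \frac{1}{4} \approx 0.25$)
$o{\left(a \right)} = 3 + a$
$L{\left(S \right)} = 2 S \left(-1 + S\right)$ ($L{\left(S \right)} = \left(-1 + S\right) 2 S = 2 S \left(-1 + S\right)$)
$W{\left(C,k \right)} = \frac{\left(2 + C\right) \left(3 + C\right)}{2}$ ($W{\left(C,k \right)} = 2 \left(3 + C\right) \left(-1 + \left(3 + C\right)\right) \frac{1}{4} = 2 \left(3 + C\right) \left(2 + C\right) \frac{1}{4} = 2 \left(2 + C\right) \left(3 + C\right) \frac{1}{4} = \frac{\left(2 + C\right) \left(3 + C\right)}{2}$)
$\sqrt{-1086 + W{\left(17,17 \right)}} = \sqrt{-1086 + \frac{\left(2 + 17\right) \left(3 + 17\right)}{2}} = \sqrt{-1086 + \frac{1}{2} \cdot 19 \cdot 20} = \sqrt{-1086 + 190} = \sqrt{-896} = 8 i \sqrt{14}$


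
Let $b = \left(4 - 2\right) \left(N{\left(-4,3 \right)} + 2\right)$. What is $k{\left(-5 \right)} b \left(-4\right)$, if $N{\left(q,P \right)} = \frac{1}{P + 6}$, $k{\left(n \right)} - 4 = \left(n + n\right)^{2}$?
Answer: $- \frac{15808}{9} \approx -1756.4$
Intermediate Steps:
$k{\left(n \right)} = 4 + 4 n^{2}$ ($k{\left(n \right)} = 4 + \left(n + n\right)^{2} = 4 + \left(2 n\right)^{2} = 4 + 4 n^{2}$)
$N{\left(q,P \right)} = \frac{1}{6 + P}$
$b = \frac{38}{9}$ ($b = \left(4 - 2\right) \left(\frac{1}{6 + 3} + 2\right) = 2 \left(\frac{1}{9} + 2\right) = 2 \cdot \frac{19}{9} = \frac{38}{9} \approx 4.2222$)
$k{\left(-5 \right)} b \left(-4\right) = \left(4 + 4 \left(-5\right)^{2}\right) \frac{38}{9} \left(-4\right) = \left(4 + 4 \cdot 25\right) \frac{38}{9} \left(-4\right) = \left(4 + 100\right) \frac{38}{9} \left(-4\right) = 104 \cdot \frac{38}{9} \left(-4\right) = \frac{3952}{9} \left(-4\right) = - \frac{15808}{9}$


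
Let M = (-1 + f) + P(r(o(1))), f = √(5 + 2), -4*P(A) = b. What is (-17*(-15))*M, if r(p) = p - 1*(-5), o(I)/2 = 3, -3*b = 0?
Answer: -255 + 255*√7 ≈ 419.67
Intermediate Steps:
b = 0 (b = -⅓*0 = 0)
o(I) = 6 (o(I) = 2*3 = 6)
r(p) = 5 + p (r(p) = p + 5 = 5 + p)
P(A) = 0 (P(A) = -¼*0 = 0)
f = √7 ≈ 2.6458
M = -1 + √7 (M = (-1 + √7) + 0 = -1 + √7 ≈ 1.6458)
(-17*(-15))*M = (-17*(-15))*(-1 + √7) = 255*(-1 + √7) = -255 + 255*√7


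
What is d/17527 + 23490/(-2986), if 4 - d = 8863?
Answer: -219081102/26167811 ≈ -8.3722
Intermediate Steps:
d = -8859 (d = 4 - 1*8863 = 4 - 8863 = -8859)
d/17527 + 23490/(-2986) = -8859/17527 + 23490/(-2986) = -8859*1/17527 + 23490*(-1/2986) = -8859/17527 - 11745/1493 = -219081102/26167811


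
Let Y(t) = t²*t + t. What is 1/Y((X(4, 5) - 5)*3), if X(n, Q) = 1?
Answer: -1/1740 ≈ -0.00057471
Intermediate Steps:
Y(t) = t + t³ (Y(t) = t³ + t = t + t³)
1/Y((X(4, 5) - 5)*3) = 1/((1 - 5)*3 + ((1 - 5)*3)³) = 1/(-4*3 + (-4*3)³) = 1/(-12 + (-12)³) = 1/(-12 - 1728) = 1/(-1740) = -1/1740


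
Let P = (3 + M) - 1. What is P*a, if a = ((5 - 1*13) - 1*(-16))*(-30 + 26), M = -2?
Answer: 0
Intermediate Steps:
a = -32 (a = ((5 - 13) + 16)*(-4) = (-8 + 16)*(-4) = 8*(-4) = -32)
P = 0 (P = (3 - 2) - 1 = 1 - 1 = 0)
P*a = 0*(-32) = 0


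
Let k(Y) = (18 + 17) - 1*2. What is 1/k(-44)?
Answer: 1/33 ≈ 0.030303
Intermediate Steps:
k(Y) = 33 (k(Y) = 35 - 2 = 33)
1/k(-44) = 1/33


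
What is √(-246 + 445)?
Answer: √199 ≈ 14.107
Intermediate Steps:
√(-246 + 445) = √199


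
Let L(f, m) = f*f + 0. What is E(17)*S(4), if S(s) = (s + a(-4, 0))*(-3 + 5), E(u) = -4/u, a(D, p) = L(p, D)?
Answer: -32/17 ≈ -1.8824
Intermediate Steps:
L(f, m) = f² (L(f, m) = f² + 0 = f²)
a(D, p) = p²
S(s) = 2*s (S(s) = (s + 0²)*(-3 + 5) = (s + 0)*2 = s*2 = 2*s)
E(17)*S(4) = (-4/17)*(2*4) = -4*1/17*8 = -4/17*8 = -32/17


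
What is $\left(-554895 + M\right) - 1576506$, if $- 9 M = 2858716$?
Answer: $- \frac{22041325}{9} \approx -2.449 \cdot 10^{6}$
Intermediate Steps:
$M = - \frac{2858716}{9}$ ($M = \left(- \frac{1}{9}\right) 2858716 = - \frac{2858716}{9} \approx -3.1764 \cdot 10^{5}$)
$\left(-554895 + M\right) - 1576506 = \left(-554895 - \frac{2858716}{9}\right) - 1576506 = - \frac{7852771}{9} - 1576506 = - \frac{22041325}{9}$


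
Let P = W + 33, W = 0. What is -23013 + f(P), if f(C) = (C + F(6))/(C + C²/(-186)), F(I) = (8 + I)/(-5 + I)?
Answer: -38727965/1683 ≈ -23011.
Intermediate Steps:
P = 33 (P = 0 + 33 = 33)
F(I) = (8 + I)/(-5 + I)
f(C) = (14 + C)/(C - C²/186) (f(C) = (C + (8 + 6)/(-5 + 6))/(C + C²/(-186)) = (C + 14/1)/(C + C²*(-1/186)) = (C + 1*14)/(C - C²/186) = (C + 14)/(C - C²/186) = (14 + C)/(C - C²/186))
-23013 + f(P) = -23013 + 186*(-14 - 1*33)/(33*(-186 + 33)) = -23013 + 186*(1/33)*(-14 - 33)/(-153) = -23013 + 186*(1/33)*(-1/153)*(-47) = -23013 + 2914/1683 = -38727965/1683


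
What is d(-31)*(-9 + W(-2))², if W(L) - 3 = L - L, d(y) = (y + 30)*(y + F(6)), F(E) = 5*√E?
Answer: 1116 - 180*√6 ≈ 675.09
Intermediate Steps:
d(y) = (30 + y)*(y + 5*√6) (d(y) = (y + 30)*(y + 5*√6) = (30 + y)*(y + 5*√6))
W(L) = 3 (W(L) = 3 + (L - L) = 3 + 0 = 3)
d(-31)*(-9 + W(-2))² = ((-31)² + 30*(-31) + 150*√6 + 5*(-31)*√6)*(-9 + 3)² = (961 - 930 + 150*√6 - 155*√6)*(-6)² = (31 - 5*√6)*36 = 1116 - 180*√6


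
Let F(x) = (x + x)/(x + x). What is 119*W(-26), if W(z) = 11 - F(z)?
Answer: 1190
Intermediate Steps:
F(x) = 1 (F(x) = (2*x)/((2*x)) = (2*x)*(1/(2*x)) = 1)
W(z) = 10 (W(z) = 11 - 1*1 = 11 - 1 = 10)
119*W(-26) = 119*10 = 1190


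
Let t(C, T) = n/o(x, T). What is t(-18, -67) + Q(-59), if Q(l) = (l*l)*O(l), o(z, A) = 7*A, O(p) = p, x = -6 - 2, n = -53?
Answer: -96322698/469 ≈ -2.0538e+5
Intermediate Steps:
x = -8
Q(l) = l**3 (Q(l) = (l*l)*l = l**2*l = l**3)
t(C, T) = -53/(7*T) (t(C, T) = -53*1/(7*T) = -53/(7*T))
t(-18, -67) + Q(-59) = -53/7/(-67) + (-59)**3 = -53/7*(-1/67) - 205379 = 53/469 - 205379 = -96322698/469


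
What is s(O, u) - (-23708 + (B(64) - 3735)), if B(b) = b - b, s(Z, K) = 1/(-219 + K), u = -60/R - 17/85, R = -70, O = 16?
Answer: 209719371/7642 ≈ 27443.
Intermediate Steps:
u = 23/35 (u = -60/(-70) - 17/85 = -60*(-1/70) - 17*1/85 = 6/7 - ⅕ = 23/35 ≈ 0.65714)
B(b) = 0
s(O, u) - (-23708 + (B(64) - 3735)) = 1/(-219 + 23/35) - (-23708 + (0 - 3735)) = 1/(-7642/35) - (-23708 - 3735) = -35/7642 - 1*(-27443) = -35/7642 + 27443 = 209719371/7642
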